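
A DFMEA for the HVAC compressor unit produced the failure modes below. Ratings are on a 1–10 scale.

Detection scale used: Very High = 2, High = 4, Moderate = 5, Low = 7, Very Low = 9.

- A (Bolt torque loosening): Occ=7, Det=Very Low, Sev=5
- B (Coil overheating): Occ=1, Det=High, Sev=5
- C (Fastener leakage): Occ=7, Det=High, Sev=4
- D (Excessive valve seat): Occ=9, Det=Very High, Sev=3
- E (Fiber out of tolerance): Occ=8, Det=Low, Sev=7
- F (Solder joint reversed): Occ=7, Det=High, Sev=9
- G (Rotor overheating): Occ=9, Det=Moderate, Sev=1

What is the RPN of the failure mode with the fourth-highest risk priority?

112

RPN = Severity × Occurrence × Detection:
  A: 5 × 7 × 9 = 315
  B: 5 × 1 × 4 = 20
  C: 4 × 7 × 4 = 112
  D: 3 × 9 × 2 = 54
  E: 7 × 8 × 7 = 392
  F: 9 × 7 × 4 = 252
  G: 1 × 9 × 5 = 45
Sorted descending: 392, 315, 252, 112, 54, 45, 20.
The fourth-highest RPN is 112 (C).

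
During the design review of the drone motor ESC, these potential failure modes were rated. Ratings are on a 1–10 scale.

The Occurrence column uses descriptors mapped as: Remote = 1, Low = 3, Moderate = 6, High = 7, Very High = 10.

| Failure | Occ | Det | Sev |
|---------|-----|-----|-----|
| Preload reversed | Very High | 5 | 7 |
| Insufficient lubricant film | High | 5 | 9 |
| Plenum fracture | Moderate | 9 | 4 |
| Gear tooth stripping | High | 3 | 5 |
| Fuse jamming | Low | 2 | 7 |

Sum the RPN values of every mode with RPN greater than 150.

RPN = Severity × Occurrence × Detection:
  Preload reversed: 7 × 10 × 5 = 350
  Insufficient lubricant film: 9 × 7 × 5 = 315
  Plenum fracture: 4 × 6 × 9 = 216
  Gear tooth stripping: 5 × 7 × 3 = 105
  Fuse jamming: 7 × 3 × 2 = 42
RPN > 150: Preload reversed (350), Insufficient lubricant film (315), Plenum fracture (216).
Sum: 350 + 315 + 216 = 881.

881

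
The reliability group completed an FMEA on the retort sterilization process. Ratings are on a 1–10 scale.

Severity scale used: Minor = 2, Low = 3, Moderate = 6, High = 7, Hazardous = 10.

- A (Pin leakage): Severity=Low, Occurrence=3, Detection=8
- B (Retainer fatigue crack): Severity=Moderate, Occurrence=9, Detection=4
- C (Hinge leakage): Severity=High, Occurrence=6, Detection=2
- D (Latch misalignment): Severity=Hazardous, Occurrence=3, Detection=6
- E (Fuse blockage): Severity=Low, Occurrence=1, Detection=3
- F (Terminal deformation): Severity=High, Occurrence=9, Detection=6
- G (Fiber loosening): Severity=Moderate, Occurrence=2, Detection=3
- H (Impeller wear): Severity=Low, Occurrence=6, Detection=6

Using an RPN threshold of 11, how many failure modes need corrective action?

7

RPN = Severity × Occurrence × Detection:
  A: 3 × 3 × 8 = 72
  B: 6 × 9 × 4 = 216
  C: 7 × 6 × 2 = 84
  D: 10 × 3 × 6 = 180
  E: 3 × 1 × 3 = 9
  F: 7 × 9 × 6 = 378
  G: 6 × 2 × 3 = 36
  H: 3 × 6 × 6 = 108
Modes with RPN ≥ 11: A (72), B (216), C (84), D (180), F (378), G (36), H (108) → 7.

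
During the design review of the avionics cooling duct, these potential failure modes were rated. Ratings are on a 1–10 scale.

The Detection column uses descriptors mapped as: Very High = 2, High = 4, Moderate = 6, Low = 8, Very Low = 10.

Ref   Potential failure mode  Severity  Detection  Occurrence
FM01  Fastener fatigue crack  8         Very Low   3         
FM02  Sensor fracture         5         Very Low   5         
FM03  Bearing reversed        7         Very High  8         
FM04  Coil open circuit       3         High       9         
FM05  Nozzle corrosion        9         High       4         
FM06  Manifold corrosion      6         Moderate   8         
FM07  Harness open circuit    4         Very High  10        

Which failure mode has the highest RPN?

FM06

RPN = Severity × Occurrence × Detection:
  FM01: 8 × 3 × 10 = 240
  FM02: 5 × 5 × 10 = 250
  FM03: 7 × 8 × 2 = 112
  FM04: 3 × 9 × 4 = 108
  FM05: 9 × 4 × 4 = 144
  FM06: 6 × 8 × 6 = 288
  FM07: 4 × 10 × 2 = 80
Highest RPN is 288 → FM06.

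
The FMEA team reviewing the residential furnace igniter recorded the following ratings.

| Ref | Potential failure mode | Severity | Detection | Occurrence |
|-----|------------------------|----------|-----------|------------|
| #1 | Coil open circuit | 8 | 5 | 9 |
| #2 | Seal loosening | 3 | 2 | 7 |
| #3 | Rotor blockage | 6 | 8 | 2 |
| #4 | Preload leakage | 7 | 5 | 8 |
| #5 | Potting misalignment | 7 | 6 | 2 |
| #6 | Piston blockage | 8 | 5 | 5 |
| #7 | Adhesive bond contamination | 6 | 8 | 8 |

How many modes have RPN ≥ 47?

6

RPN = Severity × Occurrence × Detection:
  #1: 8 × 9 × 5 = 360
  #2: 3 × 7 × 2 = 42
  #3: 6 × 2 × 8 = 96
  #4: 7 × 8 × 5 = 280
  #5: 7 × 2 × 6 = 84
  #6: 8 × 5 × 5 = 200
  #7: 6 × 8 × 8 = 384
Modes with RPN ≥ 47: #1 (360), #3 (96), #4 (280), #5 (84), #6 (200), #7 (384) → 6.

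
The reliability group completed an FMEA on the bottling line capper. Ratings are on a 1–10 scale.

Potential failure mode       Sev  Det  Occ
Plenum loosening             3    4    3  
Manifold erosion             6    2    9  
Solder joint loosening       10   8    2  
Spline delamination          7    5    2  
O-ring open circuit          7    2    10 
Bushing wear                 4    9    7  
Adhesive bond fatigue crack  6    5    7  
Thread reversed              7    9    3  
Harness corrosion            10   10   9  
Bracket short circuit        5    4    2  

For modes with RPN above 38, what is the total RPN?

2069

RPN = Severity × Occurrence × Detection:
  Plenum loosening: 3 × 3 × 4 = 36
  Manifold erosion: 6 × 9 × 2 = 108
  Solder joint loosening: 10 × 2 × 8 = 160
  Spline delamination: 7 × 2 × 5 = 70
  O-ring open circuit: 7 × 10 × 2 = 140
  Bushing wear: 4 × 7 × 9 = 252
  Adhesive bond fatigue crack: 6 × 7 × 5 = 210
  Thread reversed: 7 × 3 × 9 = 189
  Harness corrosion: 10 × 9 × 10 = 900
  Bracket short circuit: 5 × 2 × 4 = 40
RPN > 38: Manifold erosion (108), Solder joint loosening (160), Spline delamination (70), O-ring open circuit (140), Bushing wear (252), Adhesive bond fatigue crack (210), Thread reversed (189), Harness corrosion (900), Bracket short circuit (40).
Sum: 108 + 160 + 70 + 140 + 252 + 210 + 189 + 900 + 40 = 2069.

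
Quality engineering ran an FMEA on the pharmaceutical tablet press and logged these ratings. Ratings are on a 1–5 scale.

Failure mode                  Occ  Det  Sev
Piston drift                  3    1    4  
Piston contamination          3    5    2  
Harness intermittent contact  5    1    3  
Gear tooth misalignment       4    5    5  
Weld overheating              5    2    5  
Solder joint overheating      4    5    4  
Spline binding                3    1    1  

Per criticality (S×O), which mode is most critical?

Weld overheating

Criticality = Severity × Occurrence:
  Piston drift: 4 × 3 = 12
  Piston contamination: 2 × 3 = 6
  Harness intermittent contact: 3 × 5 = 15
  Gear tooth misalignment: 5 × 4 = 20
  Weld overheating: 5 × 5 = 25
  Solder joint overheating: 4 × 4 = 16
  Spline binding: 1 × 3 = 3
Highest criticality is 25 → Weld overheating.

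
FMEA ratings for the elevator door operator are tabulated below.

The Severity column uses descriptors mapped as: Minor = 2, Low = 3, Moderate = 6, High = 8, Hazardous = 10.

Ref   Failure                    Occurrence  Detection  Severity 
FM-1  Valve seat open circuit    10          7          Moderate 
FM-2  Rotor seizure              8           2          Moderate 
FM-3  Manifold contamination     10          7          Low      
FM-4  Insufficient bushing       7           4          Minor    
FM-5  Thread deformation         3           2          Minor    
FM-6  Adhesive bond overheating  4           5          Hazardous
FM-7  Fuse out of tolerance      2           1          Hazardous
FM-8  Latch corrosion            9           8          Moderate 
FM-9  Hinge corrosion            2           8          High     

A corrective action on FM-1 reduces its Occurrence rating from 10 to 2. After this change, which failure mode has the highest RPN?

RPN = Severity × Occurrence × Detection:
  FM-1: 6 × 10 × 7 = 420
  FM-2: 6 × 8 × 2 = 96
  FM-3: 3 × 10 × 7 = 210
  FM-4: 2 × 7 × 4 = 56
  FM-5: 2 × 3 × 2 = 12
  FM-6: 10 × 4 × 5 = 200
  FM-7: 10 × 2 × 1 = 20
  FM-8: 6 × 9 × 8 = 432
  FM-9: 8 × 2 × 8 = 128
After action: FM-1 → 6 × 2 × 7 = 84.
Revised RPNs: FM-8=432, FM-3=210, FM-6=200, FM-9=128, FM-2=96, FM-1=84, FM-4=56, FM-7=20, FM-5=12.
Highest is now FM-8 (432).

FM-8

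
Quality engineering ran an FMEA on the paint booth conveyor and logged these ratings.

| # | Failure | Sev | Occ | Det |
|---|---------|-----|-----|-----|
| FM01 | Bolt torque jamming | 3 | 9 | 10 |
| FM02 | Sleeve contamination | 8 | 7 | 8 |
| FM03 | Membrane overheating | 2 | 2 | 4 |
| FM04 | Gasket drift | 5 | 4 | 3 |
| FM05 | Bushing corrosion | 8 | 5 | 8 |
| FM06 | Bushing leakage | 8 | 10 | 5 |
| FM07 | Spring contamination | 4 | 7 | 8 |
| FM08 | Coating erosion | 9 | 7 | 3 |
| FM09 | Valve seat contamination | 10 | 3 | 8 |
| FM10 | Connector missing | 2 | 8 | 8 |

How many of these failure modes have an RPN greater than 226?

5

RPN = Severity × Occurrence × Detection:
  FM01: 3 × 9 × 10 = 270
  FM02: 8 × 7 × 8 = 448
  FM03: 2 × 2 × 4 = 16
  FM04: 5 × 4 × 3 = 60
  FM05: 8 × 5 × 8 = 320
  FM06: 8 × 10 × 5 = 400
  FM07: 4 × 7 × 8 = 224
  FM08: 9 × 7 × 3 = 189
  FM09: 10 × 3 × 8 = 240
  FM10: 2 × 8 × 8 = 128
Modes with RPN > 226: FM01 (270), FM02 (448), FM05 (320), FM06 (400), FM09 (240) → 5.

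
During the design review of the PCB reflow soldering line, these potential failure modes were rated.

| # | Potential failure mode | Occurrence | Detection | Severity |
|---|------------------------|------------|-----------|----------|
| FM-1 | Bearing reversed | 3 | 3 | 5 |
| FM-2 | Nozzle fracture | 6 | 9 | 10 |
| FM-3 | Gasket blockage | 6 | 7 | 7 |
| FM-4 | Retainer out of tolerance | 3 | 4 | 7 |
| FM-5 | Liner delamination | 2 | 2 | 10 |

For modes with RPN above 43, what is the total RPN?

963

RPN = Severity × Occurrence × Detection:
  FM-1: 5 × 3 × 3 = 45
  FM-2: 10 × 6 × 9 = 540
  FM-3: 7 × 6 × 7 = 294
  FM-4: 7 × 3 × 4 = 84
  FM-5: 10 × 2 × 2 = 40
RPN > 43: FM-1 (45), FM-2 (540), FM-3 (294), FM-4 (84).
Sum: 45 + 540 + 294 + 84 = 963.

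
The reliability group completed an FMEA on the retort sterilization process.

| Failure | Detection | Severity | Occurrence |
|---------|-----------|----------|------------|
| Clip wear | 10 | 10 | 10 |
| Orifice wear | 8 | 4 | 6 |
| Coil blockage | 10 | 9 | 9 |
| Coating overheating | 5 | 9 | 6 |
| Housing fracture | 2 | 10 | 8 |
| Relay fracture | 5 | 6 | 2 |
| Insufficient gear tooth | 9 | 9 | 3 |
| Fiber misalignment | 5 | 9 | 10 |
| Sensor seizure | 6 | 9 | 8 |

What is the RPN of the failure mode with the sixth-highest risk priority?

RPN = Severity × Occurrence × Detection:
  Clip wear: 10 × 10 × 10 = 1000
  Orifice wear: 4 × 6 × 8 = 192
  Coil blockage: 9 × 9 × 10 = 810
  Coating overheating: 9 × 6 × 5 = 270
  Housing fracture: 10 × 8 × 2 = 160
  Relay fracture: 6 × 2 × 5 = 60
  Insufficient gear tooth: 9 × 3 × 9 = 243
  Fiber misalignment: 9 × 10 × 5 = 450
  Sensor seizure: 9 × 8 × 6 = 432
Sorted descending: 1000, 810, 450, 432, 270, 243, 192, 160, 60.
The sixth-highest RPN is 243 (Insufficient gear tooth).

243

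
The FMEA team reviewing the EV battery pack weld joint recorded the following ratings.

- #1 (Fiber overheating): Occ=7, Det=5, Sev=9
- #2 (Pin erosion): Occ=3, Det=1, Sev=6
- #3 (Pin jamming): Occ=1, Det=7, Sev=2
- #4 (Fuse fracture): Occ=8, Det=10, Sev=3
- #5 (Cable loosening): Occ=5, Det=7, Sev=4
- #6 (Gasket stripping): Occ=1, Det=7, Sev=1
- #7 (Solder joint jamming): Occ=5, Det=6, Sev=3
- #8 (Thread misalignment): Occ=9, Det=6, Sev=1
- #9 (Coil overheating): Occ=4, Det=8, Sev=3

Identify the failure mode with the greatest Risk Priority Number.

RPN = Severity × Occurrence × Detection:
  #1: 9 × 7 × 5 = 315
  #2: 6 × 3 × 1 = 18
  #3: 2 × 1 × 7 = 14
  #4: 3 × 8 × 10 = 240
  #5: 4 × 5 × 7 = 140
  #6: 1 × 1 × 7 = 7
  #7: 3 × 5 × 6 = 90
  #8: 1 × 9 × 6 = 54
  #9: 3 × 4 × 8 = 96
Highest RPN is 315 → #1.

#1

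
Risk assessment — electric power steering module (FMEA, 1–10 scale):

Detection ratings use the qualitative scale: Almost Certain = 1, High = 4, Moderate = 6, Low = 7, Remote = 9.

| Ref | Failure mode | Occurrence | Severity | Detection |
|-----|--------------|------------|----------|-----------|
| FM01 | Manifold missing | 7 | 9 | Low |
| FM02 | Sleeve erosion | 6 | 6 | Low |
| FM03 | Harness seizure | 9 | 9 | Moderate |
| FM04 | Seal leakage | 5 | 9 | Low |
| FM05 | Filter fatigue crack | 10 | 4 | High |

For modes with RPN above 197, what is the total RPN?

1494

RPN = Severity × Occurrence × Detection:
  FM01: 9 × 7 × 7 = 441
  FM02: 6 × 6 × 7 = 252
  FM03: 9 × 9 × 6 = 486
  FM04: 9 × 5 × 7 = 315
  FM05: 4 × 10 × 4 = 160
RPN > 197: FM01 (441), FM02 (252), FM03 (486), FM04 (315).
Sum: 441 + 252 + 486 + 315 = 1494.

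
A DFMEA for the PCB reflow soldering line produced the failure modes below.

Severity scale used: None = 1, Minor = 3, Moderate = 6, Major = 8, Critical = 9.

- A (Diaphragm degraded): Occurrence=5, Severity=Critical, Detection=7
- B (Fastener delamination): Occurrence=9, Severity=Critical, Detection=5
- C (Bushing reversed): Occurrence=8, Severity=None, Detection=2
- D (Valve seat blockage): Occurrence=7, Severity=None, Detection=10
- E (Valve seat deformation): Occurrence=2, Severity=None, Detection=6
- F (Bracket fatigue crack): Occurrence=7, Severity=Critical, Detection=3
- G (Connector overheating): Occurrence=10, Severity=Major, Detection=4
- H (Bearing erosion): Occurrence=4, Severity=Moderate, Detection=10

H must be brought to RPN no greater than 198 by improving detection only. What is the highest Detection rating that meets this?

8

H: S=6, O=4, D=10 → current RPN = 240.
Fixed product = 24. Need 24 × D ≤ 198, so D ≤ 198/24 = 8.25.
Maximum integer Detection rating = 8 (gives RPN 192; D=9 would give 216 > 198).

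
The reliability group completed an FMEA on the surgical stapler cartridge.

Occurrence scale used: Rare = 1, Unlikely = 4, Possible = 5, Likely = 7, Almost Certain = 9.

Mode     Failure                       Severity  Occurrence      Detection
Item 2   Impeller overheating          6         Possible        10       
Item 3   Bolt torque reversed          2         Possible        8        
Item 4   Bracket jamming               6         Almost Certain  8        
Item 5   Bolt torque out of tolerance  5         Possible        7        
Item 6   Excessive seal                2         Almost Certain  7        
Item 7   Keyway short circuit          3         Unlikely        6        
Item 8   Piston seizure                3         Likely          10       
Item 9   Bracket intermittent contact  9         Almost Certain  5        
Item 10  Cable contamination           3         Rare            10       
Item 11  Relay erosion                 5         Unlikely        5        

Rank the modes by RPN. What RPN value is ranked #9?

RPN = Severity × Occurrence × Detection:
  Item 2: 6 × 5 × 10 = 300
  Item 3: 2 × 5 × 8 = 80
  Item 4: 6 × 9 × 8 = 432
  Item 5: 5 × 5 × 7 = 175
  Item 6: 2 × 9 × 7 = 126
  Item 7: 3 × 4 × 6 = 72
  Item 8: 3 × 7 × 10 = 210
  Item 9: 9 × 9 × 5 = 405
  Item 10: 3 × 1 × 10 = 30
  Item 11: 5 × 4 × 5 = 100
Sorted descending: 432, 405, 300, 210, 175, 126, 100, 80, 72, 30.
The 9th-highest RPN is 72 (Item 7).

72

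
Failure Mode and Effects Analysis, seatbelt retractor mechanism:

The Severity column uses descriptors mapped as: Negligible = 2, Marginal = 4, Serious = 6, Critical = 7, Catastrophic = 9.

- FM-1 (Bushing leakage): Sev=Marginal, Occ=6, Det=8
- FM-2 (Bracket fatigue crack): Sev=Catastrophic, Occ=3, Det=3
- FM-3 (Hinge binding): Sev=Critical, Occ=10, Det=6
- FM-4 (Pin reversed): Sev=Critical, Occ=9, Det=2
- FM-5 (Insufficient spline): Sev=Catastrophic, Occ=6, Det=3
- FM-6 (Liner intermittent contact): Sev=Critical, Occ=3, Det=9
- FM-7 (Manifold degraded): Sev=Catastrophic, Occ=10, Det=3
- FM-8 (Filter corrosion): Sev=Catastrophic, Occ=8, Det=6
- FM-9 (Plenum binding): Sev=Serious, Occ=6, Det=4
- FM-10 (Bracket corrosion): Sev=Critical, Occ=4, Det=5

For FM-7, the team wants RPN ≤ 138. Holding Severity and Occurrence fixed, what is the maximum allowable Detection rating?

FM-7: S=9, O=10, D=3 → current RPN = 270.
Fixed product = 90. Need 90 × D ≤ 138, so D ≤ 138/90 = 1.53.
Maximum integer Detection rating = 1 (gives RPN 90; D=2 would give 180 > 138).

1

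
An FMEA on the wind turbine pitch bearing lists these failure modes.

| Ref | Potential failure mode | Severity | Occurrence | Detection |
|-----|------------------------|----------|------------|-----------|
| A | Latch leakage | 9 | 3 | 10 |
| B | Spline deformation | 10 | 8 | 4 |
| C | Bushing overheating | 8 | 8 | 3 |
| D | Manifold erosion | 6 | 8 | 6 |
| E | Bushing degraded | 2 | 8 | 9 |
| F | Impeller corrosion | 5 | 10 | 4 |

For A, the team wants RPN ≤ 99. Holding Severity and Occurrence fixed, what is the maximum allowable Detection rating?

3

A: S=9, O=3, D=10 → current RPN = 270.
Fixed product = 27. Need 27 × D ≤ 99, so D ≤ 99/27 = 3.67.
Maximum integer Detection rating = 3 (gives RPN 81; D=4 would give 108 > 99).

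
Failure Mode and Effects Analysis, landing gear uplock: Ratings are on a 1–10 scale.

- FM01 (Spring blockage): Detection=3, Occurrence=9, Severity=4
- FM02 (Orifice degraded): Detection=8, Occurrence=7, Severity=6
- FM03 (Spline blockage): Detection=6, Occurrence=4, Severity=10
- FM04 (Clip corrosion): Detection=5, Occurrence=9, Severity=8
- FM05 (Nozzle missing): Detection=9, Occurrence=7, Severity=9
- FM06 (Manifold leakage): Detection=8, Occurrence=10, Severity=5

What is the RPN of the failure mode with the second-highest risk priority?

RPN = Severity × Occurrence × Detection:
  FM01: 4 × 9 × 3 = 108
  FM02: 6 × 7 × 8 = 336
  FM03: 10 × 4 × 6 = 240
  FM04: 8 × 9 × 5 = 360
  FM05: 9 × 7 × 9 = 567
  FM06: 5 × 10 × 8 = 400
Sorted descending: 567, 400, 360, 336, 240, 108.
The second-highest RPN is 400 (FM06).

400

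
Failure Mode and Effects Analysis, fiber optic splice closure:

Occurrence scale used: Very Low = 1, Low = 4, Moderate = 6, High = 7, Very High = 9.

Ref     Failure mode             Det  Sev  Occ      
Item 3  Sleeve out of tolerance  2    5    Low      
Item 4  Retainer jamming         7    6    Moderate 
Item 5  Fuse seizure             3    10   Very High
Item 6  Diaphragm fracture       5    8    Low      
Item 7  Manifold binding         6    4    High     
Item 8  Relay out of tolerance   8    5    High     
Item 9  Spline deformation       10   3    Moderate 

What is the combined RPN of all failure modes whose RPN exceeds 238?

802

RPN = Severity × Occurrence × Detection:
  Item 3: 5 × 4 × 2 = 40
  Item 4: 6 × 6 × 7 = 252
  Item 5: 10 × 9 × 3 = 270
  Item 6: 8 × 4 × 5 = 160
  Item 7: 4 × 7 × 6 = 168
  Item 8: 5 × 7 × 8 = 280
  Item 9: 3 × 6 × 10 = 180
RPN > 238: Item 4 (252), Item 5 (270), Item 8 (280).
Sum: 252 + 270 + 280 = 802.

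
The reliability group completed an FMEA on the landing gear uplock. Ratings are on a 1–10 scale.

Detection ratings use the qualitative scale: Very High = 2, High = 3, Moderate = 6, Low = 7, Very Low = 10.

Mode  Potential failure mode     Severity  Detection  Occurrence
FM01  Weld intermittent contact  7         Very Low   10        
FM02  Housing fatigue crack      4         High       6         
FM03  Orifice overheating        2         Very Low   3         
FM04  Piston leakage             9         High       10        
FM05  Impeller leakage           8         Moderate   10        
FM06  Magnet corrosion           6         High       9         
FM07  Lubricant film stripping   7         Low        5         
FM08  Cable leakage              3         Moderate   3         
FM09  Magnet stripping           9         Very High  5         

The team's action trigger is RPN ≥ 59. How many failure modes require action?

8

RPN = Severity × Occurrence × Detection:
  FM01: 7 × 10 × 10 = 700
  FM02: 4 × 6 × 3 = 72
  FM03: 2 × 3 × 10 = 60
  FM04: 9 × 10 × 3 = 270
  FM05: 8 × 10 × 6 = 480
  FM06: 6 × 9 × 3 = 162
  FM07: 7 × 5 × 7 = 245
  FM08: 3 × 3 × 6 = 54
  FM09: 9 × 5 × 2 = 90
Modes with RPN ≥ 59: FM01 (700), FM02 (72), FM03 (60), FM04 (270), FM05 (480), FM06 (162), FM07 (245), FM09 (90) → 8.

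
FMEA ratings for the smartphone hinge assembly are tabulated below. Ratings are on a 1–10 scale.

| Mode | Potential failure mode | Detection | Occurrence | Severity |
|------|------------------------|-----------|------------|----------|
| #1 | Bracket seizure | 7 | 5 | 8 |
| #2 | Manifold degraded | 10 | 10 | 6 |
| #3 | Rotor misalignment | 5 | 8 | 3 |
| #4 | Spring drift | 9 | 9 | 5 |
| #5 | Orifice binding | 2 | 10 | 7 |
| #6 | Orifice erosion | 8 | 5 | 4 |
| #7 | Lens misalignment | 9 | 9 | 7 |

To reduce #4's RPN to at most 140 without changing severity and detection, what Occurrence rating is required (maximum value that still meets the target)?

3

#4: S=5, O=9, D=9 → current RPN = 405.
Fixed product = 45. Need 45 × O ≤ 140, so O ≤ 140/45 = 3.11.
Maximum integer Occurrence rating = 3 (gives RPN 135; O=4 would give 180 > 140).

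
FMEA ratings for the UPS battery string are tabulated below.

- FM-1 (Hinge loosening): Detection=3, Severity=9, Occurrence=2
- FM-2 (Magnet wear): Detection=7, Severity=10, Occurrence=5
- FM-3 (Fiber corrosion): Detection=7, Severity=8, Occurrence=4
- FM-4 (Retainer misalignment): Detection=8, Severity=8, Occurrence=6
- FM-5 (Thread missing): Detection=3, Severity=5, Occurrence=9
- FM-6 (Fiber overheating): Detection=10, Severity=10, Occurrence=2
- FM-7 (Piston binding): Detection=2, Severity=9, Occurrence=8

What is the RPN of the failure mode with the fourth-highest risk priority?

RPN = Severity × Occurrence × Detection:
  FM-1: 9 × 2 × 3 = 54
  FM-2: 10 × 5 × 7 = 350
  FM-3: 8 × 4 × 7 = 224
  FM-4: 8 × 6 × 8 = 384
  FM-5: 5 × 9 × 3 = 135
  FM-6: 10 × 2 × 10 = 200
  FM-7: 9 × 8 × 2 = 144
Sorted descending: 384, 350, 224, 200, 144, 135, 54.
The fourth-highest RPN is 200 (FM-6).

200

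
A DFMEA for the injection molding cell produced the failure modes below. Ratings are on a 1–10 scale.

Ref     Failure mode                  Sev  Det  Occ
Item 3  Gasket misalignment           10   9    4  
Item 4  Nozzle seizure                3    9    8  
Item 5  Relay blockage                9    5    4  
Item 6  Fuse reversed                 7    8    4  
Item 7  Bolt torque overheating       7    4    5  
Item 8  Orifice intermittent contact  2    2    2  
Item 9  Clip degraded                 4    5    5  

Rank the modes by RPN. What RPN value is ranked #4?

RPN = Severity × Occurrence × Detection:
  Item 3: 10 × 4 × 9 = 360
  Item 4: 3 × 8 × 9 = 216
  Item 5: 9 × 4 × 5 = 180
  Item 6: 7 × 4 × 8 = 224
  Item 7: 7 × 5 × 4 = 140
  Item 8: 2 × 2 × 2 = 8
  Item 9: 4 × 5 × 5 = 100
Sorted descending: 360, 224, 216, 180, 140, 100, 8.
The fourth-highest RPN is 180 (Item 5).

180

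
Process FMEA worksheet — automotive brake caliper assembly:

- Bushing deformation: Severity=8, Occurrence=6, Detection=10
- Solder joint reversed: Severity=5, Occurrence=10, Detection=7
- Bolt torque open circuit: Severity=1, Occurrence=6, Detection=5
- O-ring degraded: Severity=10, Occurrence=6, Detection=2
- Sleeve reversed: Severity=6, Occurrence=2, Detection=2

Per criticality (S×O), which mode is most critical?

Criticality = Severity × Occurrence:
  Bushing deformation: 8 × 6 = 48
  Solder joint reversed: 5 × 10 = 50
  Bolt torque open circuit: 1 × 6 = 6
  O-ring degraded: 10 × 6 = 60
  Sleeve reversed: 6 × 2 = 12
Highest criticality is 60 → O-ring degraded.

O-ring degraded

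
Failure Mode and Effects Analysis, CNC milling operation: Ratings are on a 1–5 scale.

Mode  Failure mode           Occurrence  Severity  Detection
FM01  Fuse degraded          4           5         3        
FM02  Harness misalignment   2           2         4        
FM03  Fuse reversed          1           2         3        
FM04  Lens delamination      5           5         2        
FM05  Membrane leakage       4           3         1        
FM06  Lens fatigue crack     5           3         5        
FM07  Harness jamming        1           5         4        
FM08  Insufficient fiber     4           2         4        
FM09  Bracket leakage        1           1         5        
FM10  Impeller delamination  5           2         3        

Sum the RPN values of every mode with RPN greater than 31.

RPN = Severity × Occurrence × Detection:
  FM01: 5 × 4 × 3 = 60
  FM02: 2 × 2 × 4 = 16
  FM03: 2 × 1 × 3 = 6
  FM04: 5 × 5 × 2 = 50
  FM05: 3 × 4 × 1 = 12
  FM06: 3 × 5 × 5 = 75
  FM07: 5 × 1 × 4 = 20
  FM08: 2 × 4 × 4 = 32
  FM09: 1 × 1 × 5 = 5
  FM10: 2 × 5 × 3 = 30
RPN > 31: FM01 (60), FM04 (50), FM06 (75), FM08 (32).
Sum: 60 + 50 + 75 + 32 = 217.

217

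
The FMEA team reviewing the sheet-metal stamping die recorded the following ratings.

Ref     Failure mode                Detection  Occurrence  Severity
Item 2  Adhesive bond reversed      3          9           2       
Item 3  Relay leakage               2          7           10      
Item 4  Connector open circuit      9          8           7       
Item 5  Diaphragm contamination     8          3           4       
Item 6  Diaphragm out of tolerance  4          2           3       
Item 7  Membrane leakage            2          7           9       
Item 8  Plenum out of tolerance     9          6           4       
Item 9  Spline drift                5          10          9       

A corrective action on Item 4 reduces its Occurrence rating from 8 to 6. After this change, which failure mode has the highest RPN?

RPN = Severity × Occurrence × Detection:
  Item 2: 2 × 9 × 3 = 54
  Item 3: 10 × 7 × 2 = 140
  Item 4: 7 × 8 × 9 = 504
  Item 5: 4 × 3 × 8 = 96
  Item 6: 3 × 2 × 4 = 24
  Item 7: 9 × 7 × 2 = 126
  Item 8: 4 × 6 × 9 = 216
  Item 9: 9 × 10 × 5 = 450
After action: Item 4 → 7 × 6 × 9 = 378.
Revised RPNs: Item 9=450, Item 4=378, Item 8=216, Item 3=140, Item 7=126, Item 5=96, Item 2=54, Item 6=24.
Highest is now Item 9 (450).

Item 9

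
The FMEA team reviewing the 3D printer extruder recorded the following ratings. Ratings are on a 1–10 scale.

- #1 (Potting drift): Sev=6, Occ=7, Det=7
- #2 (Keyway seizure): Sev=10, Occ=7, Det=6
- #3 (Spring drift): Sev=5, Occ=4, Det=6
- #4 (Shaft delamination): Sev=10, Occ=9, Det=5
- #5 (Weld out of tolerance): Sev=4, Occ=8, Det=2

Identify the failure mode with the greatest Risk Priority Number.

#4

RPN = Severity × Occurrence × Detection:
  #1: 6 × 7 × 7 = 294
  #2: 10 × 7 × 6 = 420
  #3: 5 × 4 × 6 = 120
  #4: 10 × 9 × 5 = 450
  #5: 4 × 8 × 2 = 64
Highest RPN is 450 → #4.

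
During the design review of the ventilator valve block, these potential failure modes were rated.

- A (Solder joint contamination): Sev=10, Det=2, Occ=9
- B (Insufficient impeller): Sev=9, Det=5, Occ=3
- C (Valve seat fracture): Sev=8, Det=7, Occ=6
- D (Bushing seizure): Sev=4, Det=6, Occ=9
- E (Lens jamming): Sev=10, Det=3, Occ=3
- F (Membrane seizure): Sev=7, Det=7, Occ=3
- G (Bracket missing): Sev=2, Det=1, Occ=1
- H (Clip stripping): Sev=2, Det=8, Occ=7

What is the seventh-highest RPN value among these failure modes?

90

RPN = Severity × Occurrence × Detection:
  A: 10 × 9 × 2 = 180
  B: 9 × 3 × 5 = 135
  C: 8 × 6 × 7 = 336
  D: 4 × 9 × 6 = 216
  E: 10 × 3 × 3 = 90
  F: 7 × 3 × 7 = 147
  G: 2 × 1 × 1 = 2
  H: 2 × 7 × 8 = 112
Sorted descending: 336, 216, 180, 147, 135, 112, 90, 2.
The seventh-highest RPN is 90 (E).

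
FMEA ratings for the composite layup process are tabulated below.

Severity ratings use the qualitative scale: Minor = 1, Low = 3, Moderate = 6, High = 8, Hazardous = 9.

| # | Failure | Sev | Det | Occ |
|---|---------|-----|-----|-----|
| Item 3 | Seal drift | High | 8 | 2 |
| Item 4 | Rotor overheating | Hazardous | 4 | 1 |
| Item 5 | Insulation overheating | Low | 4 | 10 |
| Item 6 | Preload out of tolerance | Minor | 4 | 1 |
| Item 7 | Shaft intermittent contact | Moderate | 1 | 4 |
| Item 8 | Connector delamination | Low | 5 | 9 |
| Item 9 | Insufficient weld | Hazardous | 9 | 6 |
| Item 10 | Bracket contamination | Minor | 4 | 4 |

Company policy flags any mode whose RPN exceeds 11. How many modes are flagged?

7

RPN = Severity × Occurrence × Detection:
  Item 3: 8 × 2 × 8 = 128
  Item 4: 9 × 1 × 4 = 36
  Item 5: 3 × 10 × 4 = 120
  Item 6: 1 × 1 × 4 = 4
  Item 7: 6 × 4 × 1 = 24
  Item 8: 3 × 9 × 5 = 135
  Item 9: 9 × 6 × 9 = 486
  Item 10: 1 × 4 × 4 = 16
Modes with RPN > 11: Item 3 (128), Item 4 (36), Item 5 (120), Item 7 (24), Item 8 (135), Item 9 (486), Item 10 (16) → 7.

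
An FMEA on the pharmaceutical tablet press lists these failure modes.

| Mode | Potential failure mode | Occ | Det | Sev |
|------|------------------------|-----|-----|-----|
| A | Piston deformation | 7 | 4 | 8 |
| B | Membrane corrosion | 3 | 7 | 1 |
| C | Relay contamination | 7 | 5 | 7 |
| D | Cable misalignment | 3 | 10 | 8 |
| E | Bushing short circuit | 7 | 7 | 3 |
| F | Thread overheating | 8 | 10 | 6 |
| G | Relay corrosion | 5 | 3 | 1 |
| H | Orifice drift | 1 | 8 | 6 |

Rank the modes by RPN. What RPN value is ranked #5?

RPN = Severity × Occurrence × Detection:
  A: 8 × 7 × 4 = 224
  B: 1 × 3 × 7 = 21
  C: 7 × 7 × 5 = 245
  D: 8 × 3 × 10 = 240
  E: 3 × 7 × 7 = 147
  F: 6 × 8 × 10 = 480
  G: 1 × 5 × 3 = 15
  H: 6 × 1 × 8 = 48
Sorted descending: 480, 245, 240, 224, 147, 48, 21, 15.
The fifth-highest RPN is 147 (E).

147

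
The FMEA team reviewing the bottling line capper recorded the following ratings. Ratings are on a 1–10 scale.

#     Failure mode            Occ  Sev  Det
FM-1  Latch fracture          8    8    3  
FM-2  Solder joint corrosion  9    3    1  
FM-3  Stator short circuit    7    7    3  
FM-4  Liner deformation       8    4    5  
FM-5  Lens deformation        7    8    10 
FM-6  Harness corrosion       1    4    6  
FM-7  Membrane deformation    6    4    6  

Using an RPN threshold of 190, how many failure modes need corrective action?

2

RPN = Severity × Occurrence × Detection:
  FM-1: 8 × 8 × 3 = 192
  FM-2: 3 × 9 × 1 = 27
  FM-3: 7 × 7 × 3 = 147
  FM-4: 4 × 8 × 5 = 160
  FM-5: 8 × 7 × 10 = 560
  FM-6: 4 × 1 × 6 = 24
  FM-7: 4 × 6 × 6 = 144
Modes with RPN ≥ 190: FM-1 (192), FM-5 (560) → 2.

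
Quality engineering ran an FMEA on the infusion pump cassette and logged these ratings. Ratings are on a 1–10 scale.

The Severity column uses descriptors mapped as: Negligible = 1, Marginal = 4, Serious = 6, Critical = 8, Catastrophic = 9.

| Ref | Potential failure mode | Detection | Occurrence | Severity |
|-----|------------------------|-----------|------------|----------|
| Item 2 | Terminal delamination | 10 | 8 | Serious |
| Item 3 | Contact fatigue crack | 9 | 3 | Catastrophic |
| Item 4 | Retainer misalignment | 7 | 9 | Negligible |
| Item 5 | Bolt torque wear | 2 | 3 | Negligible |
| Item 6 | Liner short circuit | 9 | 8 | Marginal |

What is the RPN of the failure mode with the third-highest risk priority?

RPN = Severity × Occurrence × Detection:
  Item 2: 6 × 8 × 10 = 480
  Item 3: 9 × 3 × 9 = 243
  Item 4: 1 × 9 × 7 = 63
  Item 5: 1 × 3 × 2 = 6
  Item 6: 4 × 8 × 9 = 288
Sorted descending: 480, 288, 243, 63, 6.
The third-highest RPN is 243 (Item 3).

243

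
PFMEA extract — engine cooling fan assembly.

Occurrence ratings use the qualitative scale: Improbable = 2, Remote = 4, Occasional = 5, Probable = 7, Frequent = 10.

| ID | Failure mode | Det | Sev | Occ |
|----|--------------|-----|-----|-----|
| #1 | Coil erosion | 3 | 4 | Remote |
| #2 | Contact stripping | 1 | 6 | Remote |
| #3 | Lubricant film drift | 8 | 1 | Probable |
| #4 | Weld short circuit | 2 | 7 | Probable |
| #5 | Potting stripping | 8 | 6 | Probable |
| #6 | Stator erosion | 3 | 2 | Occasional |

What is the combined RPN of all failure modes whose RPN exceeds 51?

RPN = Severity × Occurrence × Detection:
  #1: 4 × 4 × 3 = 48
  #2: 6 × 4 × 1 = 24
  #3: 1 × 7 × 8 = 56
  #4: 7 × 7 × 2 = 98
  #5: 6 × 7 × 8 = 336
  #6: 2 × 5 × 3 = 30
RPN > 51: #3 (56), #4 (98), #5 (336).
Sum: 56 + 98 + 336 = 490.

490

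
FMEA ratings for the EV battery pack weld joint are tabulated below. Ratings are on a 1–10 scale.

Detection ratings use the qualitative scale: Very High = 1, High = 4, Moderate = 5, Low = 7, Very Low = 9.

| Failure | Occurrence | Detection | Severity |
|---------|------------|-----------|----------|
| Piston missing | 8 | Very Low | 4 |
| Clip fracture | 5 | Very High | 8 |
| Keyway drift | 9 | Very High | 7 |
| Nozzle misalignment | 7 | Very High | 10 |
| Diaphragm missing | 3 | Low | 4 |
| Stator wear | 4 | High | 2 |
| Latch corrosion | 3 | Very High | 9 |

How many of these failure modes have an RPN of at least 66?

3

RPN = Severity × Occurrence × Detection:
  Piston missing: 4 × 8 × 9 = 288
  Clip fracture: 8 × 5 × 1 = 40
  Keyway drift: 7 × 9 × 1 = 63
  Nozzle misalignment: 10 × 7 × 1 = 70
  Diaphragm missing: 4 × 3 × 7 = 84
  Stator wear: 2 × 4 × 4 = 32
  Latch corrosion: 9 × 3 × 1 = 27
Modes with RPN ≥ 66: Piston missing (288), Nozzle misalignment (70), Diaphragm missing (84) → 3.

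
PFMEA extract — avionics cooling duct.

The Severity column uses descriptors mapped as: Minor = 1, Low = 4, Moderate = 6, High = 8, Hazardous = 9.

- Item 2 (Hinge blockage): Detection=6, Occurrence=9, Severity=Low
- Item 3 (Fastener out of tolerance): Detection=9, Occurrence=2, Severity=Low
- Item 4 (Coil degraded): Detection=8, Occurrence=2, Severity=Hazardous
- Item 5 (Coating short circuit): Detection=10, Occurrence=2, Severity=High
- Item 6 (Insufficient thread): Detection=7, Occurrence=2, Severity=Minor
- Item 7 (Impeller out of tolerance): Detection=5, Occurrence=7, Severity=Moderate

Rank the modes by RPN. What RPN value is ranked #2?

RPN = Severity × Occurrence × Detection:
  Item 2: 4 × 9 × 6 = 216
  Item 3: 4 × 2 × 9 = 72
  Item 4: 9 × 2 × 8 = 144
  Item 5: 8 × 2 × 10 = 160
  Item 6: 1 × 2 × 7 = 14
  Item 7: 6 × 7 × 5 = 210
Sorted descending: 216, 210, 160, 144, 72, 14.
The second-highest RPN is 210 (Item 7).

210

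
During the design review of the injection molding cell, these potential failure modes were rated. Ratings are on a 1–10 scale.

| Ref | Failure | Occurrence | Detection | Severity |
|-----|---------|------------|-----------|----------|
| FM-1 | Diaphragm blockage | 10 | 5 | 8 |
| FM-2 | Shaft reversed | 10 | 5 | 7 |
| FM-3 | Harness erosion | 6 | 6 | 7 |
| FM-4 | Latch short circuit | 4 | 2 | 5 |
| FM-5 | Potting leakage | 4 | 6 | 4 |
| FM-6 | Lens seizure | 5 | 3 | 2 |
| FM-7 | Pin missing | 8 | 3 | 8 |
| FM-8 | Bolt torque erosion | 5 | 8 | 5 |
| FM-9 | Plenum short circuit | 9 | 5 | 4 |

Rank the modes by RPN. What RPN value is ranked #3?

RPN = Severity × Occurrence × Detection:
  FM-1: 8 × 10 × 5 = 400
  FM-2: 7 × 10 × 5 = 350
  FM-3: 7 × 6 × 6 = 252
  FM-4: 5 × 4 × 2 = 40
  FM-5: 4 × 4 × 6 = 96
  FM-6: 2 × 5 × 3 = 30
  FM-7: 8 × 8 × 3 = 192
  FM-8: 5 × 5 × 8 = 200
  FM-9: 4 × 9 × 5 = 180
Sorted descending: 400, 350, 252, 200, 192, 180, 96, 40, 30.
The third-highest RPN is 252 (FM-3).

252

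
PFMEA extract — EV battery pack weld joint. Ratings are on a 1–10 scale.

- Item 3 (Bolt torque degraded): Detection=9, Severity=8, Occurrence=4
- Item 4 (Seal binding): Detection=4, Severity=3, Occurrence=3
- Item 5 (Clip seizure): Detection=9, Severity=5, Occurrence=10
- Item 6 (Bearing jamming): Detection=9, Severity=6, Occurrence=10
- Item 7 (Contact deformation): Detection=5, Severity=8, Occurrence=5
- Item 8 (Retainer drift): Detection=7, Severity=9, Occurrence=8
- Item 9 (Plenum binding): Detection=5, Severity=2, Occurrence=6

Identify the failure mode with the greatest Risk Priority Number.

RPN = Severity × Occurrence × Detection:
  Item 3: 8 × 4 × 9 = 288
  Item 4: 3 × 3 × 4 = 36
  Item 5: 5 × 10 × 9 = 450
  Item 6: 6 × 10 × 9 = 540
  Item 7: 8 × 5 × 5 = 200
  Item 8: 9 × 8 × 7 = 504
  Item 9: 2 × 6 × 5 = 60
Highest RPN is 540 → Item 6.

Item 6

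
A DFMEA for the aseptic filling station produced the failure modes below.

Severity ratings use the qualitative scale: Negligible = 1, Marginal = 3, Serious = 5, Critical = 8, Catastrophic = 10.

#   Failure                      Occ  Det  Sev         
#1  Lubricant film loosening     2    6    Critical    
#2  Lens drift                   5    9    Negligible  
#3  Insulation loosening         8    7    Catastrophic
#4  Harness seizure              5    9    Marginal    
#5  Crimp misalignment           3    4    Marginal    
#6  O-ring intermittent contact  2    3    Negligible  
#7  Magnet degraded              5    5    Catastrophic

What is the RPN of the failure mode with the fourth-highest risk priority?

RPN = Severity × Occurrence × Detection:
  #1: 8 × 2 × 6 = 96
  #2: 1 × 5 × 9 = 45
  #3: 10 × 8 × 7 = 560
  #4: 3 × 5 × 9 = 135
  #5: 3 × 3 × 4 = 36
  #6: 1 × 2 × 3 = 6
  #7: 10 × 5 × 5 = 250
Sorted descending: 560, 250, 135, 96, 45, 36, 6.
The fourth-highest RPN is 96 (#1).

96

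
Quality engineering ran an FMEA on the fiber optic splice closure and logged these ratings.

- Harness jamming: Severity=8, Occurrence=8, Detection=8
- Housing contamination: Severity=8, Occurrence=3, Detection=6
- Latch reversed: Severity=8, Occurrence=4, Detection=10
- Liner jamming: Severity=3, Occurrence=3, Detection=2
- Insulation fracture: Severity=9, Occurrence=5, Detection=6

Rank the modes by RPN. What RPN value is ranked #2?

320

RPN = Severity × Occurrence × Detection:
  Harness jamming: 8 × 8 × 8 = 512
  Housing contamination: 8 × 3 × 6 = 144
  Latch reversed: 8 × 4 × 10 = 320
  Liner jamming: 3 × 3 × 2 = 18
  Insulation fracture: 9 × 5 × 6 = 270
Sorted descending: 512, 320, 270, 144, 18.
The second-highest RPN is 320 (Latch reversed).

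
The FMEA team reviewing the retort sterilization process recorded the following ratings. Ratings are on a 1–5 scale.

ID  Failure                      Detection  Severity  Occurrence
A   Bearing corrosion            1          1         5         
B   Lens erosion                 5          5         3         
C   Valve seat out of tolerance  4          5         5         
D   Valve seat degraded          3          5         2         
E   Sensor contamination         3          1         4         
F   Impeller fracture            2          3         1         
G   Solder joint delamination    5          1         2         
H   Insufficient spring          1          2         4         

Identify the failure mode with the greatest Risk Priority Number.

RPN = Severity × Occurrence × Detection:
  A: 1 × 5 × 1 = 5
  B: 5 × 3 × 5 = 75
  C: 5 × 5 × 4 = 100
  D: 5 × 2 × 3 = 30
  E: 1 × 4 × 3 = 12
  F: 3 × 1 × 2 = 6
  G: 1 × 2 × 5 = 10
  H: 2 × 4 × 1 = 8
Highest RPN is 100 → C.

C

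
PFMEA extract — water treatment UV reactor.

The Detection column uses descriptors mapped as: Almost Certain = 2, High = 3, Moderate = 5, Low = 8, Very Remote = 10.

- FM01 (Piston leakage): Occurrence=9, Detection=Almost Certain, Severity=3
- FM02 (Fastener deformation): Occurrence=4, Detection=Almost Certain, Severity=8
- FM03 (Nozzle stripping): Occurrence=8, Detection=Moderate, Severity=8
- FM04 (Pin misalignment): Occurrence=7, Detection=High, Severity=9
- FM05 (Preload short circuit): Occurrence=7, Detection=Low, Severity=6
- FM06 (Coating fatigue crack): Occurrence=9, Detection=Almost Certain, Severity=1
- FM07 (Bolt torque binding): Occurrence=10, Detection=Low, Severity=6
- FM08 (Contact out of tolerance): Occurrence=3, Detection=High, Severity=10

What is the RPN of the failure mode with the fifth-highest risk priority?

RPN = Severity × Occurrence × Detection:
  FM01: 3 × 9 × 2 = 54
  FM02: 8 × 4 × 2 = 64
  FM03: 8 × 8 × 5 = 320
  FM04: 9 × 7 × 3 = 189
  FM05: 6 × 7 × 8 = 336
  FM06: 1 × 9 × 2 = 18
  FM07: 6 × 10 × 8 = 480
  FM08: 10 × 3 × 3 = 90
Sorted descending: 480, 336, 320, 189, 90, 64, 54, 18.
The fifth-highest RPN is 90 (FM08).

90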